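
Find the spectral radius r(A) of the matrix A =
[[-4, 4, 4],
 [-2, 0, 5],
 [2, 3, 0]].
r(A) ≈ 4.2952

The eigenvalues of A are the roots of its characteristic polynomial. With M = A (coefficients from the trace, the sum of principal 2x2 minors, and det A):
  p(λ) = det(λ I - M) = λ^3 + 4λ^2 - 15λ - 76.
No integer candidate from the rational root theorem (±divisors of 76) is a root, so the roots are irrational. The cubic discriminant is Δ = -37316 < 0, so there is one real root and a complex-conjugate pair. p(4) = -8 and p(5) = 74 have opposite signs, so a root lies in (4, 5); Newton's method refines it to λ ≈ 4.1195. Dividing out (λ - (4.1195)) leaves approximately λ^2 + 8.1195λ + 18.4487. For λ^2 + 8.1195λ + 18.4487 the discriminant is -7.8679. It is negative, so the remaining roots are the complex-conjugate pair λ ≈ -4.0598 ± 1.4025i. Their product equals the constant term, so |λ|^2 ≈ 18.4487 and |λ| ≈ 4.2952.
Thus the eigenvalues (to 4 decimals) are 4.1195 (modulus 4.1195); -4.0598 ± 1.4025i (modulus 4.2952). The spectral radius is the largest modulus: r(A) ≈ 4.2952. (Cross-check: r(A) ≤ ||A||_2 ≈ 8.2513; equality holds whenever A is normal, though it can also hold for some non-normal A.)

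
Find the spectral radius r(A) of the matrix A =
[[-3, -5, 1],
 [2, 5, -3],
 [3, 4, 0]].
r(A) ≈ 1.7693

The eigenvalues of A are the roots of its characteristic polynomial. With M = A (coefficients from the trace, the sum of principal 2x2 minors, and det A):
  p(λ) = det(λ I - M) = λ^3 - 2λ^2 + 4λ - 2.
No integer candidate from the rational root theorem (±divisors of 2) is a root, so the roots are irrational. The cubic discriminant is Δ = -76 < 0, so there is one real root and a complex-conjugate pair. p(0) = -2 and p(1) = 1 have opposite signs, so a root lies in (0, 1); Newton's method refines it to λ ≈ 0.6389. Dividing out (λ - (0.6389)) leaves approximately λ^2 - 1.3611λ + 3.1304. For λ^2 - 1.3611λ + 3.1304 the discriminant is -10.669. It is negative, so the remaining roots are the complex-conjugate pair λ ≈ 0.6806 ± 1.6332i. Their product equals the constant term, so |λ|^2 ≈ 3.1304 and |λ| ≈ 1.7693.
Thus the eigenvalues (to 4 decimals) are 0.6389 (modulus 0.6389); 0.6806 ± 1.6332i (modulus 1.7693). The spectral radius is the largest modulus: r(A) ≈ 1.7693. (Cross-check: r(A) ≤ ||A||_2 ≈ 9.6336; equality holds whenever A is normal, though it can also hold for some non-normal A.)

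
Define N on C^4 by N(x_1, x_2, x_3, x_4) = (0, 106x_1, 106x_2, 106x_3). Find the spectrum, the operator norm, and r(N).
sigma(N) = {0}; ||N|| = 106; r(N) = 0. (N is nilpotent with N^4 = 0.)

On C^4, N is a strictly lower-triangular matrix with 106 on the subdiagonal and zeros elsewhere, so its characteristic polynomial is lambda^4 and every eigenvalue is 0: sigma(N) = {0}. For the operator norm, N e_i = 106e_{i+1} for i = 1, ..., 3 and N e_4 = 0, so the singular values of N are 106 (with multiplicity 3) and 0; hence ||N|| = 106. The spectral radius r(N) = max|lambda| = 0. Note ||N|| > r(N) — characteristic of non-normal nilpotent operators. Indeed N^4 = 0.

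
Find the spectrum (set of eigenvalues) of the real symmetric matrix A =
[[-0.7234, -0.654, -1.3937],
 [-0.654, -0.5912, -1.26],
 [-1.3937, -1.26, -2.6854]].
sigma(A) ≈ {-4, 0} (0 with multiplicity 2)

A is real symmetric, so its spectrum consists of real eigenvalues. Expanding the characteristic polynomial of the displayed matrix gives
  det(λ I - A) = p(λ) = λ^3 + (4)λ^2 + (0)λ + (0).
Solving p(λ) = 0 yields eigenvalues ≈ -4, 0, 0. (A is shown rounded to 4 decimals, so these recover the underlying integer eigenvalues to within that precision.)
Verification: the trace of A = -4 equals the sum of eigenvalues -4, and det(A) ≈ 0.0000 matches the eigenvalue product 0.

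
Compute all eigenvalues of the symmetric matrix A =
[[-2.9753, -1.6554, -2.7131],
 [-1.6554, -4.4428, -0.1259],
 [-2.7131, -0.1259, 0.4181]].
sigma(A) ≈ {-6, -3, 2}

A is real symmetric, so its spectrum consists of real eigenvalues. Expanding the characteristic polynomial of the displayed matrix gives
  det(λ I - A) = p(λ) = λ^3 + (7)λ^2 + (0)λ + (-36).
Solving p(λ) = 0 yields eigenvalues ≈ -6, -3, 2. (A is shown rounded to 4 decimals, so these recover the underlying integer eigenvalues to within that precision.)
Verification: the trace of A = -7 equals the sum of eigenvalues -7, and det(A) ≈ 36.0003 matches the eigenvalue product 36.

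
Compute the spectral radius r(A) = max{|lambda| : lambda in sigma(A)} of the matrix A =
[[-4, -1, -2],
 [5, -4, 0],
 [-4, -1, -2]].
r(A) = sqrt(29) ≈ 5.3852

The eigenvalues of A are the roots of its characteristic polynomial. With M = A (coefficients from the trace, the sum of principal 2x2 minors, and det A):
  p(λ) = det(λ I - M) = λ^3 + 10λ^2 + 29λ.
The constant term is 0, so λ = 0 is a root. Dividing out λ leaves p(λ) = λ(λ^2 + 10λ + 29). For λ^2 + 10λ + 29 the discriminant is -16. It is negative, so the roots are the complex-conjugate pair λ = -5 ± (sqrt(16)/2) i ≈ -5 ± 2i. For a conjugate pair the product of the roots equals the constant term, so |λ|^2 = 29 and |λ| = sqrt(29) ≈ 5.3852.
Thus the eigenvalues (to 4 decimals) are -5 ± 2i (modulus 5.3852); 0 (modulus 0). The spectral radius is the largest modulus: r(A) = sqrt(29) ≈ 5.3852. (Cross-check: r(A) ≤ ||A||_2 ≈ 8.0083; equality holds whenever A is normal, though it can also hold for some non-normal A.)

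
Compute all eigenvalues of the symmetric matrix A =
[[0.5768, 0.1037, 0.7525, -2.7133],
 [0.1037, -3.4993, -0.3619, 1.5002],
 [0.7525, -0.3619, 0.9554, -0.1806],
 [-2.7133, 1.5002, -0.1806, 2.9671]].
sigma(A) ≈ {-4, -1, 1, 5}

A is real symmetric, so its spectrum consists of real eigenvalues. Expanding the characteristic polynomial of the displayed matrix gives
  det(λ I - A) = p(λ) = λ^4 + (-1)λ^3 + (-21)λ^2 + (0.9987)λ + (20).
Solving p(λ) = 0 yields eigenvalues ≈ -4, -1, 1, 5. (A is shown rounded to 4 decimals, so these recover the underlying integer eigenvalues to within that precision.)
Verification: the trace of A = 1 equals the sum of eigenvalues 1, and det(A) ≈ 20.0007 matches the eigenvalue product 20.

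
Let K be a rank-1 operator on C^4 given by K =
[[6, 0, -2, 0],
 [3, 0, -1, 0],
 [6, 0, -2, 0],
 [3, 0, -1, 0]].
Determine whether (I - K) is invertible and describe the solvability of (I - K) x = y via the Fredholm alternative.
(I - K) is invertible (det(I - K) = -3 ≠ 0), so for every y in C^4 the equation (I - K) x = y has a unique solution.

K has rank 1, so it is an outer product K = u v^T: every row of K is a multiple of one row vector. Reading off the entries, u = (2, 1, 2, 1) and v = (3, 0, -1, 0) (row i of K equals u_i·v^T). A rank-one matrix u v^T satisfies K u = u (v·u) and kills the (3)-dimensional subspace v^⊥, so its characteristic polynomial is lambda^3 (lambda - v·u) with v·u = tr K = 4. Hence the eigenvalues of I - K are 1 (multiplicity 3) and 1 - (4) = -3, so det(I - K) = -3. (Direct check: I - K =
[[-5, 0, 2, 0],
 [-3, 1, 1, 0],
 [-6, 0, 3, 0],
 [-3, 0, 1, 1]]
has determinant -3.) The finite-dimensional Fredholm alternative says: either (I - K) is invertible, or ker(I - K) ≠ {0} and then range(I - K) = ker((I - K)^*)^⊥, with dim ker(I - K) = dim ker((I - K)^*). Since det(I - K) ≠ 0, 1 is not an eigenvalue of K and ker(I - K) = {0}, so we are in the first case: for every y there is a unique x = (I - K)^(-1) y. Explicitly, by the Sherman–Morrison formula, (I - u v^T)^(-1) = I + u v^T/(1 - v·u), i.e. (I - K)^(-1) = I + K/(-3).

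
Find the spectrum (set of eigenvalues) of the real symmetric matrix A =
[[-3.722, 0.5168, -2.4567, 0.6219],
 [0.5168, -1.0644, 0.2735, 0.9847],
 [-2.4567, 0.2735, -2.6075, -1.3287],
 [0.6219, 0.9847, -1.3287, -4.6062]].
sigma(A) ≈ {-6, -5, -1, 0}

A is real symmetric, so its spectrum consists of real eigenvalues. Expanding the characteristic polynomial of the displayed matrix gives
  det(λ I - A) = p(λ) = λ^4 + (12)λ^3 + (41)λ^2 + (30.0021)λ + (0.0014).
Solving p(λ) = 0 yields eigenvalues ≈ -6, -5, -1, 0. (A is shown rounded to 4 decimals, so these recover the underlying integer eigenvalues to within that precision.)
Verification: the trace of A = -12 equals the sum of eigenvalues -12, and det(A) ≈ 0.0014 matches the eigenvalue product 0.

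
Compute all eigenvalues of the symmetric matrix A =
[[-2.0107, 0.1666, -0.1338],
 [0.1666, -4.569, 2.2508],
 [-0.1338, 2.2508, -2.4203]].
sigma(A) ≈ {-6, -2, -1}

A is real symmetric, so its spectrum consists of real eigenvalues. Expanding the characteristic polynomial of the displayed matrix gives
  det(λ I - A) = p(λ) = λ^3 + (9)λ^2 + (20)λ + (12).
Solving p(λ) = 0 yields eigenvalues ≈ -6, -2, -1. (A is shown rounded to 4 decimals, so these recover the underlying integer eigenvalues to within that precision.)
Verification: the trace of A = -9 equals the sum of eigenvalues -9, and det(A) ≈ -12.0000 matches the eigenvalue product -12.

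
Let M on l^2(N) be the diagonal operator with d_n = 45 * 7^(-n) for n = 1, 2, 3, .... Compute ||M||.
||M|| = 45/7 (attained at n = 1)

For M diagonal, ||M|| = sup_n |d_n|. The sequence d_n = 45 * 7^(-n) is positive and strictly decreasing (ratio 7^(-1) < 1), so the supremum is d_1 = 45/7. Hence ||M|| = 45/7.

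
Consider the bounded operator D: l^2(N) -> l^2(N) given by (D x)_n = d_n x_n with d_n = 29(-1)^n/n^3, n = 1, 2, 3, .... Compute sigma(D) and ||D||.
sigma(D) = {29(-1)^n/n^3 : n ≥ 1} ∪ {0}; ||D|| = 29

A bounded diagonal operator on l^2 with diagonal entries d_n has spectrum equal to the closure of {d_n : n ≥ 1}: every d_n is an eigenvalue (with eigenvector e_n), so {d_n} ⊂ sigma(D); the spectrum is closed, so its closure is too; and for lambda not in the closure, (D - lambda I) has bounded inverse (the diagonal entries 1/(d_n - lambda) are bounded). For our sequence d_n = 29(-1)^n/n^3, n = 1, 2, 3, ...:
  - {d_n} = {29(-1)^n/n^3 : n ≥ 1}; the only limit point is 0
  - closure = {29(-1)^n/n^3 : n ≥ 1} ∪ {0}
For the norm: a diagonal operator has ||D|| = sup_n |d_n|. Here |d_n| = 29/n^3 is decreasing, so sup_n |d_n| = |d_1| = 29. So ||D|| = 29.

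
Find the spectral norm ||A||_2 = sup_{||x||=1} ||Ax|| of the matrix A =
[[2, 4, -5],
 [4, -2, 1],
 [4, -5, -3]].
||A||_2 ≈ 7.9178 (= sqrt(largest eigenvalue of A^T A))

||A||_2 = sigma_max(A) = sqrt(lambda_max(A^T A)). Form the symmetric matrix M = A^T A =
[[36, -20, -18],
 [-20, 45, -7],
 [-18, -7, 35]].
Its characteristic polynomial (trace, sum of principal 2x2 minors, determinant of M give the coefficients) is
  p(λ) = det(λ I - M) = λ^3 - 116λ^2 + 3682λ - 21316.
No integer candidate from the rational root theorem (±divisors of 21316) is a root, so the roots are irrational. The cubic discriminant is Δ = 1276810672 > 0, so there are three distinct real roots. p(7) = -883 and p(8) = 1228 have opposite signs, so a root lies in (7, 8); Newton's method refines it to λ ≈ 7.4076. p(45) = 599 and p(46) = -64 have opposite signs, so a root lies in (45, 46); Newton's method refines it to λ ≈ 45.9006. p(62) = -608 and p(63) = 293 have opposite signs, so a root lies in (62, 63); Newton's method refines it to λ ≈ 62.6918. Check (Vieta): the three roots sum to 116, matching tr M = 116.
So the eigenvalues of A^T A are ≈ 7.4076, 45.9006, 62.6918 (all ≥ 0, as they must be for A^T A). The largest is λ_max ≈ 62.6918, hence ||A||_2 = sqrt(λ_max) ≈ 7.9178.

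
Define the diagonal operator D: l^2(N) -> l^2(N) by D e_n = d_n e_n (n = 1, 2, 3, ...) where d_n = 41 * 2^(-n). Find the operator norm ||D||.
||D|| = 41/2 (attained at n = 1)

For D diagonal, ||D|| = sup_n |d_n|. The sequence d_n = 41 * 2^(-n) is positive and strictly decreasing (ratio 2^(-1) < 1), so the supremum is d_1 = 41/2. Hence ||D|| = 41/2.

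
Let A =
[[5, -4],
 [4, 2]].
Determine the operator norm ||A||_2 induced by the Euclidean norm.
||A||_2 = sqrt((61 + sqrt(1017))/2) ≈ 6.8151 (= sqrt(largest eigenvalue of A^T A))

||A||_2 = sigma_max(A) = sqrt(lambda_max(A^T A)). Form the symmetric matrix M = A^T A =
[[41, -12],
 [-12, 20]].
Its characteristic polynomial (trace, determinant of M give the coefficients) is
  p(λ) = det(λ I - M) = λ^2 - 61λ + 676.
For λ^2 - 61λ + 676 the discriminant is 1017. It is nonnegative but not a perfect square, so the roots are real and irrational: λ = (61 ± sqrt(1017))/2 ≈ 46.4452, 14.5548.
So the eigenvalues of A^T A are ≈ 14.5548, 46.4452 (all ≥ 0, as they must be for A^T A). The largest is λ_max = (61 + sqrt(1017))/2 ≈ 46.4452, hence ||A||_2 = sqrt(λ_max) = sqrt((61 + sqrt(1017))/2) ≈ 6.8151.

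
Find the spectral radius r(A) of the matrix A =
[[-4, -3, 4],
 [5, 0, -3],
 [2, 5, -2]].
r(A) ≈ 5.9477

The eigenvalues of A are the roots of its characteristic polynomial. With M = A (coefficients from the trace, the sum of principal 2x2 minors, and det A):
  p(λ) = det(λ I - M) = λ^3 + 6λ^2 + 30λ - 28.
No integer candidate from the rational root theorem (±divisors of 28) is a root, so the roots are irrational. The cubic discriminant is Δ = -163296 < 0, so there is one real root and a complex-conjugate pair. p(0) = -28 and p(1) = 9 have opposite signs, so a root lies in (0, 1); Newton's method refines it to λ ≈ 0.7915. Dividing out (λ - (0.7915)) leaves approximately λ^2 + 6.7915λ + 35.3755. For λ^2 + 6.7915λ + 35.3755 the discriminant is -95.3775. It is negative, so the remaining roots are the complex-conjugate pair λ ≈ -3.3958 ± 4.8831i. Their product equals the constant term, so |λ|^2 ≈ 35.3755 and |λ| ≈ 5.9477.
Thus the eigenvalues (to 4 decimals) are 0.7915 (modulus 0.7915); -3.3958 ± 4.8831i (modulus 5.9477). The spectral radius is the largest modulus: r(A) ≈ 5.9477. (Cross-check: r(A) ≤ ||A||_2 ≈ 9.4874; equality holds whenever A is normal, though it can also hold for some non-normal A.)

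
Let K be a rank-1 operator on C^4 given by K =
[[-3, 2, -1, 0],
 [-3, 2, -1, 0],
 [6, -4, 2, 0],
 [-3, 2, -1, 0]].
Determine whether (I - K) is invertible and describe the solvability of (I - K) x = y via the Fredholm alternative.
(I - K) is singular (det(I - K) = 0, i.e. 1 ∈ sigma(K)). (I - K) x = y is solvable iff y ⊥ ker((I - K)^*) = span{(-3, 2, -1, 0)}, i.e. iff -3y_1 + 2y_2 - y_3 = 0. When solvable, the solutions are x = y + c·(1, 1, -2, 1), c arbitrary (ker(I - K) = span{(1, 1, -2, 1)}, dimension 1).

K has rank 1, so it is an outer product K = u v^T: every row of K is a multiple of one row vector. Reading off the entries, u = (1, 1, -2, 1) and v = (-3, 2, -1, 0) (row i of K equals u_i·v^T). A rank-one matrix u v^T satisfies K u = u (v·u) and kills the (3)-dimensional subspace v^⊥, so its characteristic polynomial is lambda^3 (lambda - v·u) with v·u = tr K = 1. Hence the eigenvalues of I - K are 1 (multiplicity 3) and 1 - (1) = 0, so det(I - K) = 0. (Direct check: I - K =
[[4, -2, 1, 0],
 [3, -1, 1, 0],
 [-6, 4, -1, 0],
 [3, -2, 1, 1]]
has determinant 0.) So 1 is an eigenvalue of K and (I - K) is not invertible. The finite-dimensional Fredholm alternative says: either (I - K) is invertible, or ker(I - K) ≠ {0} and then range(I - K) = ker((I - K)^*)^⊥, with dim ker(I - K) = dim ker((I - K)^*). We are in the second case, so we need both kernels. Kernel of I - K: (I - K) u = u - u (v·u) = u - u = 0, so ker(I - K) = span{u} = span{(1, 1, -2, 1)} (it is exactly 1-dimensional because rank(I - K) = 3). Kernel of the adjoint: K is real, so (I - K)^* = I - K^T = I - v u^T, and (I - v u^T) v = v - v (u·v) = 0; hence ker((I - K)^*) = span{v} = span{(-3, 2, -1, 0)}. Therefore (I - K) x = y is solvable iff <y, v> = 0, i.e. iff -3y_1 + 2y_2 - y_3 = 0. When this holds, K y = u (v·y) = 0, so (I - K) y = y and x = y is a particular solution; the full solution set is the line x = y + c·u = y + c·(1, 1, -2, 1), c ∈ C.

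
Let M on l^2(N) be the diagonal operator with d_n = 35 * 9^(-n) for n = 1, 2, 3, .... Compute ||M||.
||M|| = 35/9 (attained at n = 1)

For M diagonal, ||M|| = sup_n |d_n|. The sequence d_n = 35 * 9^(-n) is positive and strictly decreasing (ratio 9^(-1) < 1), so the supremum is d_1 = 35/9. Hence ||M|| = 35/9.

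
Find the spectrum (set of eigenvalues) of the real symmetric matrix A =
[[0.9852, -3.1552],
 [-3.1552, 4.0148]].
sigma(A) ≈ {-1, 6}

A is real symmetric, so its spectrum consists of real eigenvalues. Expanding the characteristic polynomial of the displayed matrix gives
  det(λ I - A) = p(λ) = λ^2 + (-5)λ + (-6).
Solving p(λ) = 0 yields eigenvalues ≈ -1, 6. (A is shown rounded to 4 decimals, so these recover the underlying integer eigenvalues to within that precision.)
Verification: the trace of A = 5 equals the sum of eigenvalues 5, and det(A) ≈ -5.9999 matches the eigenvalue product -6.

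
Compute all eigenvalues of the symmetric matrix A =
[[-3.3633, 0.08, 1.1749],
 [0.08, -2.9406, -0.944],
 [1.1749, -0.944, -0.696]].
sigma(A) ≈ {-4, -3, 0}

A is real symmetric, so its spectrum consists of real eigenvalues. Expanding the characteristic polynomial of the displayed matrix gives
  det(λ I - A) = p(λ) = λ^3 + (7)λ^2 + (12)λ + (0).
Solving p(λ) = 0 yields eigenvalues ≈ -4, -3, 0. (A is shown rounded to 4 decimals, so these recover the underlying integer eigenvalues to within that precision.)
Verification: the trace of A = -7 equals the sum of eigenvalues -7, and det(A) ≈ -0.0002 matches the eigenvalue product 0.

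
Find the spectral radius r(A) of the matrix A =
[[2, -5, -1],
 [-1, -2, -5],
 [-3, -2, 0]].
r(A) ≈ 6.08

The eigenvalues of A are the roots of its characteristic polynomial. With M = A (coefficients from the trace, the sum of principal 2x2 minors, and det A):
  p(λ) = det(λ I - M) = λ^3 - 22λ + 91.
No integer candidate from the rational root theorem (±divisors of 91) is a root, so the roots are irrational. The cubic discriminant is Δ = -180995 < 0, so there is one real root and a complex-conjugate pair. p(-7) = -98 and p(-6) = 7 have opposite signs, so a root lies in (-7, -6); Newton's method refines it to λ ≈ -6.08. Dividing out (λ - (-6.08)) leaves approximately λ^2 - 6.08λ + 14.967. For λ^2 - 6.08λ + 14.967 the discriminant is -22.901. It is negative, so the remaining roots are the complex-conjugate pair λ ≈ 3.04 ± 2.3927i. Their product equals the constant term, so |λ|^2 ≈ 14.967 and |λ| ≈ 3.8687.
Thus the eigenvalues (to 4 decimals) are -6.08 (modulus 6.08); 3.04 ± 2.3927i (modulus 3.8687). The spectral radius is the largest modulus: r(A) ≈ 6.08. (Cross-check: r(A) ≤ ||A||_2 ≈ 6.7012; equality holds whenever A is normal, though it can also hold for some non-normal A.)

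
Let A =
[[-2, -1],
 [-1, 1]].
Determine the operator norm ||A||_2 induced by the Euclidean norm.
||A||_2 = sqrt((7 + sqrt(13))/2) ≈ 2.3028 (= sqrt(largest eigenvalue of A^T A))

||A||_2 = sigma_max(A) = sqrt(lambda_max(A^T A)). Form the symmetric matrix M = A^T A =
[[5, 1],
 [1, 2]].
Its characteristic polynomial (trace, determinant of M give the coefficients) is
  p(λ) = det(λ I - M) = λ^2 - 7λ + 9.
For λ^2 - 7λ + 9 the discriminant is 13. It is nonnegative but not a perfect square, so the roots are real and irrational: λ = (7 ± sqrt(13))/2 ≈ 5.3028, 1.6972.
So the eigenvalues of A^T A are ≈ 1.6972, 5.3028 (all ≥ 0, as they must be for A^T A). The largest is λ_max = (7 + sqrt(13))/2 ≈ 5.3028, hence ||A||_2 = sqrt(λ_max) = sqrt((7 + sqrt(13))/2) ≈ 2.3028.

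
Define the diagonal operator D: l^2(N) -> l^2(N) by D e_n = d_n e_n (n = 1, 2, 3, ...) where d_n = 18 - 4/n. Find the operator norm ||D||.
||D|| = 18

For a diagonal operator on l^2 with entries d_n, ||D|| = sup_n |d_n|. Here d_1 = 14, d_2 = 16, ..., and d_n = 18 - 4/n increases monotonically toward 18. All terms lie in [14, 18), so |d_n| = d_n and the supremum is the limit 18, which is not attained by any individual d_n. Hence ||D|| = 18.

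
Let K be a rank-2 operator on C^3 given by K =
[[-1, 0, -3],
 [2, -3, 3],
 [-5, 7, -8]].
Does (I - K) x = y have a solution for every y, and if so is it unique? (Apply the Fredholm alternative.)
(I - K) is invertible (det(I - K) = 12 ≠ 0), so for every y in C^3 the equation (I - K) x = y has a unique solution.

K has rank 2 and factors as K = U V^T = u1 v1^T + u2 v2^T with u1 = (-1, -1, 2), v1 = (-1, 2, -1), u2 = (2, -1, 3), v2 = (-1, 1, -2) (multiplying out reproduces the displayed K). The nonzero eigenvalues of U V^T coincide with those of the 2 x 2 matrix G = V^T U = [[v1·u1, v1·u2], [v2·u1, v2·u2]] = [[-3, -7], [-4, -9]], and by the Sylvester determinant identity det(I_3 - U V^T) = det(I_2 - V^T U) = det([[4, 7], [4, 10]]) = (4)(10) - (7)(4) = 12. (Direct check: I - K =
[[2, 0, 3],
 [-2, 4, -3],
 [5, -7, 9]]
has determinant 12.) The finite-dimensional Fredholm alternative says: either (I - K) is invertible, or ker(I - K) ≠ {0} and then range(I - K) = ker((I - K)^*)^⊥, with dim ker(I - K) = dim ker((I - K)^*). Since det(I - K) ≠ 0, 1 is not an eigenvalue of K and ker(I - K) = {0}, so we are in the first case: for every y there is a unique x = (I - K)^(-1) y. (Explicitly, by the Woodbury identity, (I - U V^T)^(-1) = I + U (I_2 - G)^(-1) V^T.)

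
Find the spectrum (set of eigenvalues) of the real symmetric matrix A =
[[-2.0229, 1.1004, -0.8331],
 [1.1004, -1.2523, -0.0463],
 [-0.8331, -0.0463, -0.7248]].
sigma(A) ≈ {-3, -1, 0}

A is real symmetric, so its spectrum consists of real eigenvalues. Expanding the characteristic polynomial of the displayed matrix gives
  det(λ I - A) = p(λ) = λ^3 + (4)λ^2 + (3)λ + (0).
Solving p(λ) = 0 yields eigenvalues ≈ -3, -1, 0. (A is shown rounded to 4 decimals, so these recover the underlying integer eigenvalues to within that precision.)
Verification: the trace of A = -4 equals the sum of eigenvalues -4, and det(A) ≈ -0.0001 matches the eigenvalue product 0.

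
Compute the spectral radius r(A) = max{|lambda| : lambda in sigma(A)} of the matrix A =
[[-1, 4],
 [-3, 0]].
r(A) = sqrt(12) ≈ 3.4641

The eigenvalues of A are the roots of its characteristic polynomial. With M = A (coefficients from the trace and determinant):
  p(λ) = det(λ I - M) = λ^2 + λ + 12.
For λ^2 + λ + 12 the discriminant is -47. It is negative, so the roots are the complex-conjugate pair λ = -1/2 ± (sqrt(47)/2) i ≈ -0.5 ± 3.4278i. For a conjugate pair the product of the roots equals the constant term, so |λ|^2 = 12 and |λ| = sqrt(12) ≈ 3.4641.
Thus the eigenvalues (to 4 decimals) are -0.5 ± 3.4278i (modulus 3.4641). The spectral radius is the largest modulus: r(A) = sqrt(12) ≈ 3.4641. (Cross-check: r(A) ≤ ||A||_2 ≈ 4.2426; equality holds whenever A is normal, though it can also hold for some non-normal A.)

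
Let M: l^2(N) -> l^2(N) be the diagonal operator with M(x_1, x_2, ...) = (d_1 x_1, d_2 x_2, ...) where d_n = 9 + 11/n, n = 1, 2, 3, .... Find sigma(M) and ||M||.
sigma(M) = {9 + 11/n : n ≥ 1} ∪ {9}; ||M|| = 20

A bounded diagonal operator on l^2 with diagonal entries d_n has spectrum equal to the closure of {d_n : n ≥ 1}: every d_n is an eigenvalue (with eigenvector e_n), so {d_n} ⊂ sigma(M); the spectrum is closed, so its closure is too; and for lambda not in the closure, (M - lambda I) has bounded inverse (the diagonal entries 1/(d_n - lambda) are bounded). For our sequence d_n = 9 + 11/n, n = 1, 2, 3, ...:
  - {d_n} = {9 + 11/n : n ≥ 1}; the only limit point is 9
  - closure = {9 + 11/n : n ≥ 1} ∪ {9}
For the norm: a diagonal operator has ||M|| = sup_n |d_n|. Here d_n = 9 + 11/n is positive and decreasing, so sup_n |d_n| = d_1 = 9 + 11 = 20. So ||M|| = 20.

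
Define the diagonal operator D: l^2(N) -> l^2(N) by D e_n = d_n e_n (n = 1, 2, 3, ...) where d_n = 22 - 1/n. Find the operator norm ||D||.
||D|| = 22

For a diagonal operator on l^2 with entries d_n, ||D|| = sup_n |d_n|. Here d_1 = 21, d_2 = 43/2, ..., and d_n = 22 - 1/n increases monotonically toward 22. All terms lie in [21, 22), so |d_n| = d_n and the supremum is the limit 22, which is not attained by any individual d_n. Hence ||D|| = 22.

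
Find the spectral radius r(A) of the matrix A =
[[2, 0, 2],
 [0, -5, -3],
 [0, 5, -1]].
r(A) = sqrt(20) ≈ 4.4721

The eigenvalues of A are the roots of its characteristic polynomial. With M = A (coefficients from the trace, the sum of principal 2x2 minors, and det A):
  p(λ) = det(λ I - M) = λ^3 + 4λ^2 + 8λ - 40.
By the rational root theorem any rational root is an integer divisor of 40. Testing λ = 2: p(2) = 8 + 16 + 16 - 40 = 0, so λ = 2 is a root. Dividing out (λ - 2) leaves p(λ) = (λ - 2)(λ^2 + 6λ + 20). For λ^2 + 6λ + 20 the discriminant is -44. It is negative, so the roots are the complex-conjugate pair λ = -3 ± (sqrt(44)/2) i ≈ -3 ± 3.3166i. For a conjugate pair the product of the roots equals the constant term, so |λ|^2 = 20 and |λ| = sqrt(20) ≈ 4.4721.
Thus the eigenvalues (to 4 decimals) are -3 ± 3.3166i (modulus 4.4721); 2 (modulus 2). The spectral radius is the largest modulus: r(A) = sqrt(20) ≈ 4.4721. (Cross-check: r(A) ≤ ||A||_2 ≈ 7.2534; equality holds whenever A is normal, though it can also hold for some non-normal A.)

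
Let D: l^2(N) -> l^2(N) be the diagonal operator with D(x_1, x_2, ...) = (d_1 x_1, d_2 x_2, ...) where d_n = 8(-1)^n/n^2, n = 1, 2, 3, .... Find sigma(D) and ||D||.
sigma(D) = {8(-1)^n/n^2 : n ≥ 1} ∪ {0}; ||D|| = 8

A bounded diagonal operator on l^2 with diagonal entries d_n has spectrum equal to the closure of {d_n : n ≥ 1}: every d_n is an eigenvalue (with eigenvector e_n), so {d_n} ⊂ sigma(D); the spectrum is closed, so its closure is too; and for lambda not in the closure, (D - lambda I) has bounded inverse (the diagonal entries 1/(d_n - lambda) are bounded). For our sequence d_n = 8(-1)^n/n^2, n = 1, 2, 3, ...:
  - {d_n} = {8(-1)^n/n^2 : n ≥ 1}; the only limit point is 0
  - closure = {8(-1)^n/n^2 : n ≥ 1} ∪ {0}
For the norm: a diagonal operator has ||D|| = sup_n |d_n|. Here |d_n| = 8/n^2 is decreasing, so sup_n |d_n| = |d_1| = 8. So ||D|| = 8.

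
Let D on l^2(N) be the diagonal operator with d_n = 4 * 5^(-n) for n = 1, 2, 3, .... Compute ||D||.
||D|| = 4/5 (attained at n = 1)

For D diagonal, ||D|| = sup_n |d_n|. The sequence d_n = 4 * 5^(-n) is positive and strictly decreasing (ratio 5^(-1) < 1), so the supremum is d_1 = 4/5. Hence ||D|| = 4/5.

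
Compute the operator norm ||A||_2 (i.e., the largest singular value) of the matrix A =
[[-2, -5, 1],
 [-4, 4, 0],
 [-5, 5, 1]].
||A||_2 ≈ 9.4034 (= sqrt(largest eigenvalue of A^T A))

||A||_2 = sigma_max(A) = sqrt(lambda_max(A^T A)). Form the symmetric matrix M = A^T A =
[[45, -31, -7],
 [-31, 66, 0],
 [-7, 0, 2]].
Its characteristic polynomial (trace, sum of principal 2x2 minors, determinant of M give the coefficients) is
  p(λ) = det(λ I - M) = λ^3 - 113λ^2 + 2182λ - 784.
No integer candidate from the rational root theorem (±divisors of 784) is a root, so the roots are irrational. The cubic discriminant is Δ = 18177720772 > 0, so there are three distinct real roots. p(0) = -784 and p(1) = 1286 have opposite signs, so a root lies in (0, 1); Newton's method refines it to λ ≈ 0.3662. p(24) = 320 and p(25) = -1234 have opposite signs, so a root lies in (24, 25); Newton's method refines it to λ ≈ 24.2102. p(88) = -2368 and p(89) = 3310 have opposite signs, so a root lies in (88, 89); Newton's method refines it to λ ≈ 88.4236. Check (Vieta): the three roots sum to 113, matching tr M = 113.
So the eigenvalues of A^T A are ≈ 0.3662, 24.2102, 88.4236 (all ≥ 0, as they must be for A^T A). The largest is λ_max ≈ 88.4236, hence ||A||_2 = sqrt(λ_max) ≈ 9.4034.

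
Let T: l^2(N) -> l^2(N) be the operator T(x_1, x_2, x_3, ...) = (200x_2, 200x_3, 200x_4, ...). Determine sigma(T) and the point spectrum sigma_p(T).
sigma(T) = closed disk {z in C : |z| ≤ 200}; sigma_p(T) = open disk {z in C : |z| < 200}

Note T = 200·V where V is the unit left shift (V x)_k = x_{k+1}; so sigma(T) = 200·sigma(V) and ||T|| = 200||V||. ||T x||^2 = 40000sum_{k≥2} |x_k|^2 ≤ 40000||x||^2, with equality on {x : x_1 = 0}, so ||T|| = 200. For any lambda with |lambda| < 200, set r = lambda/200 (|r| < 1); the vector x = (1, r, r^2, ...) is in l^2 and satisfies T x = 200(r, r^2, ...) = lambda x, so lambda is an eigenvalue. On the boundary |lambda| = 200 the geometric series diverges, so no l^2 eigenvector exists, but these lambda lie in the approximate point spectrum. Hence sigma(T) is the closed disk of radius 200 and sigma_p(T) is the open disk.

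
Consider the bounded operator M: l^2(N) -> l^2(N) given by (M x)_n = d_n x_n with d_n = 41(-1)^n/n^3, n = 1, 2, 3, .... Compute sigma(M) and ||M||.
sigma(M) = {41(-1)^n/n^3 : n ≥ 1} ∪ {0}; ||M|| = 41

A bounded diagonal operator on l^2 with diagonal entries d_n has spectrum equal to the closure of {d_n : n ≥ 1}: every d_n is an eigenvalue (with eigenvector e_n), so {d_n} ⊂ sigma(M); the spectrum is closed, so its closure is too; and for lambda not in the closure, (M - lambda I) has bounded inverse (the diagonal entries 1/(d_n - lambda) are bounded). For our sequence d_n = 41(-1)^n/n^3, n = 1, 2, 3, ...:
  - {d_n} = {41(-1)^n/n^3 : n ≥ 1}; the only limit point is 0
  - closure = {41(-1)^n/n^3 : n ≥ 1} ∪ {0}
For the norm: a diagonal operator has ||M|| = sup_n |d_n|. Here |d_n| = 41/n^3 is decreasing, so sup_n |d_n| = |d_1| = 41. So ||M|| = 41.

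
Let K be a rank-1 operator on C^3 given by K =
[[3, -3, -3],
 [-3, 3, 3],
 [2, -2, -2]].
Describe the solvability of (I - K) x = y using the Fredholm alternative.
(I - K) is invertible (det(I - K) = -3 ≠ 0), so for every y in C^3 the equation (I - K) x = y has a unique solution.

K has rank 1, so it is an outer product K = u v^T: every row of K is a multiple of one row vector. Reading off the entries, u = (-3, 3, -2) and v = (-1, 1, 1) (row i of K equals u_i·v^T). A rank-one matrix u v^T satisfies K u = u (v·u) and kills the (2)-dimensional subspace v^⊥, so its characteristic polynomial is lambda^2 (lambda - v·u) with v·u = tr K = 4. Hence the eigenvalues of I - K are 1 (multiplicity 2) and 1 - (4) = -3, so det(I - K) = -3. (Direct check: I - K =
[[-2, 3, 3],
 [3, -2, -3],
 [-2, 2, 3]]
has determinant -3.) The finite-dimensional Fredholm alternative says: either (I - K) is invertible, or ker(I - K) ≠ {0} and then range(I - K) = ker((I - K)^*)^⊥, with dim ker(I - K) = dim ker((I - K)^*). Since det(I - K) ≠ 0, 1 is not an eigenvalue of K and ker(I - K) = {0}, so we are in the first case: for every y there is a unique x = (I - K)^(-1) y. Explicitly, by the Sherman–Morrison formula, (I - u v^T)^(-1) = I + u v^T/(1 - v·u), i.e. (I - K)^(-1) = I + K/(-3).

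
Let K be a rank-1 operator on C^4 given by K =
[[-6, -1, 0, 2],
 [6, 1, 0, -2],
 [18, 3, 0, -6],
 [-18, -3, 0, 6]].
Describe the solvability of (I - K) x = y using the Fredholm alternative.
(I - K) is singular (det(I - K) = 0, i.e. 1 ∈ sigma(K)). (I - K) x = y is solvable iff y ⊥ ker((I - K)^*) = span{(-6, -1, 0, 2)}, i.e. iff -6y_1 - y_2 + 2y_4 = 0. When solvable, the solutions are x = y + c·(1, -1, -3, 3), c arbitrary (ker(I - K) = span{(1, -1, -3, 3)}, dimension 1).

K has rank 1, so it is an outer product K = u v^T: every row of K is a multiple of one row vector. Reading off the entries, u = (1, -1, -3, 3) and v = (-6, -1, 0, 2) (row i of K equals u_i·v^T). A rank-one matrix u v^T satisfies K u = u (v·u) and kills the (3)-dimensional subspace v^⊥, so its characteristic polynomial is lambda^3 (lambda - v·u) with v·u = tr K = 1. Hence the eigenvalues of I - K are 1 (multiplicity 3) and 1 - (1) = 0, so det(I - K) = 0. (Direct check: I - K =
[[7, 1, 0, -2],
 [-6, 0, 0, 2],
 [-18, -3, 1, 6],
 [18, 3, 0, -5]]
has determinant 0.) So 1 is an eigenvalue of K and (I - K) is not invertible. The finite-dimensional Fredholm alternative says: either (I - K) is invertible, or ker(I - K) ≠ {0} and then range(I - K) = ker((I - K)^*)^⊥, with dim ker(I - K) = dim ker((I - K)^*). We are in the second case, so we need both kernels. Kernel of I - K: (I - K) u = u - u (v·u) = u - u = 0, so ker(I - K) = span{u} = span{(1, -1, -3, 3)} (it is exactly 1-dimensional because rank(I - K) = 3). Kernel of the adjoint: K is real, so (I - K)^* = I - K^T = I - v u^T, and (I - v u^T) v = v - v (u·v) = 0; hence ker((I - K)^*) = span{v} = span{(-6, -1, 0, 2)}. Therefore (I - K) x = y is solvable iff <y, v> = 0, i.e. iff -6y_1 - y_2 + 2y_4 = 0. When this holds, K y = u (v·y) = 0, so (I - K) y = y and x = y is a particular solution; the full solution set is the line x = y + c·u = y + c·(1, -1, -3, 3), c ∈ C.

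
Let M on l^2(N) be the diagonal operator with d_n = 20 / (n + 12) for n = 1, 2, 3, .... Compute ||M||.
||M|| = 20/13 (attained at n = 1)

For M diagonal, ||M|| = sup_n |d_n| = sup_n 20/(n + 12). This is positive and strictly decreasing in n, so the supremum is attained at n = 1: d_1 = 20/(1 + 12) = 20/13. Hence ||M|| = 20/13.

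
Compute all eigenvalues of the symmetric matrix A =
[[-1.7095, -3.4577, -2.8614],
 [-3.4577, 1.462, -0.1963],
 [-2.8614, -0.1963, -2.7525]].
sigma(A) ≈ {-6, -1, 4}

A is real symmetric, so its spectrum consists of real eigenvalues. Expanding the characteristic polynomial of the displayed matrix gives
  det(λ I - A) = p(λ) = λ^3 + (3)λ^2 + (-22)λ + (-23.9986).
Solving p(λ) = 0 yields eigenvalues ≈ -6, -1, 4. (A is shown rounded to 4 decimals, so these recover the underlying integer eigenvalues to within that precision.)
Verification: the trace of A = -3 equals the sum of eigenvalues -3, and det(A) ≈ 23.9986 matches the eigenvalue product 24.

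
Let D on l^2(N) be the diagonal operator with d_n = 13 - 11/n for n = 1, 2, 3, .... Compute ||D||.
||D|| = 13

For a diagonal operator on l^2 with entries d_n, ||D|| = sup_n |d_n|. Here d_1 = 2, d_2 = 15/2, ..., and d_n = 13 - 11/n increases monotonically toward 13. All terms lie in [2, 13), so |d_n| = d_n and the supremum is the limit 13, which is not attained by any individual d_n. Hence ||D|| = 13.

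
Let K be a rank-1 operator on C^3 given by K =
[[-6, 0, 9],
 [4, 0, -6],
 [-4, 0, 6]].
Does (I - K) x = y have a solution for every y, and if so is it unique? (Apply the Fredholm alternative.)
(I - K) is invertible (det(I - K) = 1 ≠ 0), so for every y in C^3 the equation (I - K) x = y has a unique solution.

K has rank 1, so it is an outer product K = u v^T: every row of K is a multiple of one row vector. Reading off the entries, u = (-3, 2, -2) and v = (2, 0, -3) (row i of K equals u_i·v^T). A rank-one matrix u v^T satisfies K u = u (v·u) and kills the (2)-dimensional subspace v^⊥, so its characteristic polynomial is lambda^2 (lambda - v·u) with v·u = tr K = 0. Hence the eigenvalues of I - K are 1 (multiplicity 2) and 1 - (0) = 1, so det(I - K) = 1. (Direct check: I - K =
[[7, 0, -9],
 [-4, 1, 6],
 [4, 0, -5]]
has determinant 1.) The finite-dimensional Fredholm alternative says: either (I - K) is invertible, or ker(I - K) ≠ {0} and then range(I - K) = ker((I - K)^*)^⊥, with dim ker(I - K) = dim ker((I - K)^*). Since det(I - K) ≠ 0, 1 is not an eigenvalue of K and ker(I - K) = {0}, so we are in the first case: for every y there is a unique x = (I - K)^(-1) y. Explicitly, by the Sherman–Morrison formula, (I - u v^T)^(-1) = I + u v^T/(1 - v·u), i.e. (I - K)^(-1) = I + K.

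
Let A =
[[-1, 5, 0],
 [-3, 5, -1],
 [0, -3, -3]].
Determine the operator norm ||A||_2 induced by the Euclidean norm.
||A||_2 ≈ 8.1402 (= sqrt(largest eigenvalue of A^T A))

||A||_2 = sigma_max(A) = sqrt(lambda_max(A^T A)). Form the symmetric matrix M = A^T A =
[[10, -20, 3],
 [-20, 59, 4],
 [3, 4, 10]].
Its characteristic polynomial (trace, sum of principal 2x2 minors, determinant of M give the coefficients) is
  p(λ) = det(λ I - M) = λ^3 - 79λ^2 + 855λ - 729.
No integer candidate from the rational root theorem (±divisors of 729) is a root, so the roots are irrational. The cubic discriminant is Δ = 1496496384 > 0, so there are three distinct real roots. p(0) = -729 and p(1) = 48 have opposite signs, so a root lies in (0, 1); Newton's method refines it to λ ≈ 0.9319. p(11) = 448 and p(12) = -117 have opposite signs, so a root lies in (11, 12); Newton's method refines it to λ ≈ 11.8052. p(66) = -927 and p(67) = 2688 have opposite signs, so a root lies in (66, 67); Newton's method refines it to λ ≈ 66.2629. Check (Vieta): the three roots sum to 79, matching tr M = 79.
So the eigenvalues of A^T A are ≈ 0.9319, 11.8052, 66.2629 (all ≥ 0, as they must be for A^T A). The largest is λ_max ≈ 66.2629, hence ||A||_2 = sqrt(λ_max) ≈ 8.1402.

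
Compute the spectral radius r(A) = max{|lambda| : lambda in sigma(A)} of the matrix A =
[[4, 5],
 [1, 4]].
r(A) = (8 + sqrt(20))/2 ≈ 6.2361

The eigenvalues of A are the roots of its characteristic polynomial. With M = A (coefficients from the trace and determinant):
  p(λ) = det(λ I - M) = λ^2 - 8λ + 11.
For λ^2 - 8λ + 11 the discriminant is 20. It is nonnegative but not a perfect square, so the roots are real and irrational: λ = (8 ± sqrt(20))/2 ≈ 6.2361, 1.7639.
Thus the eigenvalues (to 4 decimals) are 6.2361 (modulus 6.2361); 1.7639 (modulus 1.7639). The spectral radius is the largest modulus: r(A) = (8 + sqrt(20))/2 ≈ 6.2361. (Cross-check: r(A) ≤ ||A||_2 ≈ 7.4721; equality holds whenever A is normal, though it can also hold for some non-normal A.)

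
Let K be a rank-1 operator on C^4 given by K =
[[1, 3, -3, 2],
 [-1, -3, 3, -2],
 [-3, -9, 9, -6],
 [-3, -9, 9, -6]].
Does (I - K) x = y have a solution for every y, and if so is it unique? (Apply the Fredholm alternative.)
(I - K) is singular (det(I - K) = 0, i.e. 1 ∈ sigma(K)). (I - K) x = y is solvable iff y ⊥ ker((I - K)^*) = span{(1, 3, -3, 2)}, i.e. iff y_1 + 3y_2 - 3y_3 + 2y_4 = 0. When solvable, the solutions are x = y + c·(1, -1, -3, -3), c arbitrary (ker(I - K) = span{(1, -1, -3, -3)}, dimension 1).

K has rank 1, so it is an outer product K = u v^T: every row of K is a multiple of one row vector. Reading off the entries, u = (1, -1, -3, -3) and v = (1, 3, -3, 2) (row i of K equals u_i·v^T). A rank-one matrix u v^T satisfies K u = u (v·u) and kills the (3)-dimensional subspace v^⊥, so its characteristic polynomial is lambda^3 (lambda - v·u) with v·u = tr K = 1. Hence the eigenvalues of I - K are 1 (multiplicity 3) and 1 - (1) = 0, so det(I - K) = 0. (Direct check: I - K =
[[0, -3, 3, -2],
 [1, 4, -3, 2],
 [3, 9, -8, 6],
 [3, 9, -9, 7]]
has determinant 0.) So 1 is an eigenvalue of K and (I - K) is not invertible. The finite-dimensional Fredholm alternative says: either (I - K) is invertible, or ker(I - K) ≠ {0} and then range(I - K) = ker((I - K)^*)^⊥, with dim ker(I - K) = dim ker((I - K)^*). We are in the second case, so we need both kernels. Kernel of I - K: (I - K) u = u - u (v·u) = u - u = 0, so ker(I - K) = span{u} = span{(1, -1, -3, -3)} (it is exactly 1-dimensional because rank(I - K) = 3). Kernel of the adjoint: K is real, so (I - K)^* = I - K^T = I - v u^T, and (I - v u^T) v = v - v (u·v) = 0; hence ker((I - K)^*) = span{v} = span{(1, 3, -3, 2)}. Therefore (I - K) x = y is solvable iff <y, v> = 0, i.e. iff y_1 + 3y_2 - 3y_3 + 2y_4 = 0. When this holds, K y = u (v·y) = 0, so (I - K) y = y and x = y is a particular solution; the full solution set is the line x = y + c·u = y + c·(1, -1, -3, -3), c ∈ C.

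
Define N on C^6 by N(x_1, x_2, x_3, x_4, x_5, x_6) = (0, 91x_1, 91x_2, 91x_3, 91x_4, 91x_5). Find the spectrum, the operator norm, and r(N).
sigma(N) = {0}; ||N|| = 91; r(N) = 0. (N is nilpotent with N^6 = 0.)

On C^6, N is a strictly lower-triangular matrix with 91 on the subdiagonal and zeros elsewhere, so its characteristic polynomial is lambda^6 and every eigenvalue is 0: sigma(N) = {0}. For the operator norm, N e_i = 91e_{i+1} for i = 1, ..., 5 and N e_6 = 0, so the singular values of N are 91 (with multiplicity 5) and 0; hence ||N|| = 91. The spectral radius r(N) = max|lambda| = 0. Note ||N|| > r(N) — characteristic of non-normal nilpotent operators. Indeed N^6 = 0.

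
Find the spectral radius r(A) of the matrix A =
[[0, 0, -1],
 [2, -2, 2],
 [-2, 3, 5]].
r(A) ≈ 5.9626

The eigenvalues of A are the roots of its characteristic polynomial. With M = A (coefficients from the trace, the sum of principal 2x2 minors, and det A):
  p(λ) = det(λ I - M) = λ^3 - 3λ^2 - 18λ + 2.
No integer candidate from the rational root theorem (±divisors of 2) is a root, so the roots are irrational. The cubic discriminant is Δ = 28296 > 0, so there are three distinct real roots. p(-4) = -38 and p(-3) = 2 have opposite signs, so a root lies in (-4, -3); Newton's method refines it to λ ≈ -3.0718. p(0) = 2 and p(1) = -18 have opposite signs, so a root lies in (0, 1); Newton's method refines it to λ ≈ 0.1092. p(5) = -38 and p(6) = 2 have opposite signs, so a root lies in (5, 6); Newton's method refines it to λ ≈ 5.9626. Check (Vieta): the three roots sum to 3, matching tr M = 3.
Thus the eigenvalues (to 4 decimals) are -3.0718 (modulus 3.0718); 0.1092 (modulus 0.1092); 5.9626 (modulus 5.9626). The spectral radius is the largest modulus: r(A) ≈ 5.9626. (Cross-check: r(A) ≤ ||A||_2 ≈ 6.2182; equality holds whenever A is normal, though it can also hold for some non-normal A.)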